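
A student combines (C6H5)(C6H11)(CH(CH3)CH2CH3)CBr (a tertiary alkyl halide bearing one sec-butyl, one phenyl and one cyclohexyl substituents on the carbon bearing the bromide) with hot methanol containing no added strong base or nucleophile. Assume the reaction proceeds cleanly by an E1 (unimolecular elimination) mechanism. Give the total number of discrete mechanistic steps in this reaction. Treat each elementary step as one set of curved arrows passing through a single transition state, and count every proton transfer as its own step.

2

Step 1: Unassisted departure of Br⁻ (taking the C–Br bonding pair) generates a tertiary carbocation.
(No 1,2-shift: no single shift to an adjacent carbon would give a more stable cation.)
Step 2: A weak base (a methanol molecule from the solvent) removes a proton from a carbon adjacent to the cationic centre; the electrons of that C–H bond become the new π(C=C) bond, giving the alkene.
Total: 2 elementary steps.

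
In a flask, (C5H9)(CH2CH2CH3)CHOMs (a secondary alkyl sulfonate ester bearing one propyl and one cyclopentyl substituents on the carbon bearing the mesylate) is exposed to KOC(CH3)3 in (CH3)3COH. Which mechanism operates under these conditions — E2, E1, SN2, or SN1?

Conditions: a strong/bulky base with a secondary substrate bearing a β-hydrogen.
These conditions are the textbook signature of the E2 pathway.
A strong (often hindered) base removes a β-H in concert with loss of the leaving group — bimolecular elimination.

E2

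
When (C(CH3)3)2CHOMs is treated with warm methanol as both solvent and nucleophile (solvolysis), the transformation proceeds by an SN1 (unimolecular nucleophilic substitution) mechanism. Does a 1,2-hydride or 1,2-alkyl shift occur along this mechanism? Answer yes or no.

yes

The first-formed carbocation is secondary.
The adjacent tert-butyl carbon has no hydrogen but bears methyl groups; migration of one methyl with its bonding pair (a 1,2-methyl shift) places the charge on a tertiary centre.
Tertiary is more stable than secondary, so the shift occurs.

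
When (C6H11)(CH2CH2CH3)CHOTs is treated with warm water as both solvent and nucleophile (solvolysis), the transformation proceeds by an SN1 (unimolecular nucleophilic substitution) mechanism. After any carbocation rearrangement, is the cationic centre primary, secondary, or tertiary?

tertiary

Step 1: Ionisation: the C–O σ-bond cleaves heterolytically; both bonding electrons depart with TsO⁻, leaving a secondary carbocation at the α-carbon.
Step 2: A 1,2-hydride shift from the adjacent cyclohexyl carbon moves the positive charge from the secondary centre to an adjacent carbon, generating a more stable tertiary carbocation.
The cation rearranges from secondary to tertiary via a 1,2-hydride shift from the adjacent cyclohexyl carbon; the tertiary cation is what reacts next.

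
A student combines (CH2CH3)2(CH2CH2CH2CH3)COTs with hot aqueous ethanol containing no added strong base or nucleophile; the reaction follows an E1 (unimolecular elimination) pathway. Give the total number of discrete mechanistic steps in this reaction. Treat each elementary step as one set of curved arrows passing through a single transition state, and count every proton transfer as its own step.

Step 1: Unassisted departure of TsO⁻ (taking the C–O bonding pair) generates a tertiary carbocation.
(No 1,2-shift: no single shift to an adjacent carbon would give a more stable cation.)
Step 2: A water (or ethanol) molecule (solvent) deprotonates a β-carbon; as the C–H bond breaks, those electrons form the new alkene π bond.
Total: 2 elementary steps.

2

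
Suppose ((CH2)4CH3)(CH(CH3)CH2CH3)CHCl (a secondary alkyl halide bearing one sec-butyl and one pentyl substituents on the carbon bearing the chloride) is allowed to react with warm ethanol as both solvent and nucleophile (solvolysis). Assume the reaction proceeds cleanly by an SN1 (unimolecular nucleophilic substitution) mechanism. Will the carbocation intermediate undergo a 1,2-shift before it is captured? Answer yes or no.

The first-formed carbocation is secondary.
The adjacent sec-butyl carbon already bears 2 other carbon substituents and has a hydrogen to migrate; after a 1,2-hydride shift from that carbon the positive charge sits on a tertiary centre.
Tertiary is more stable than secondary, so the shift occurs.

yes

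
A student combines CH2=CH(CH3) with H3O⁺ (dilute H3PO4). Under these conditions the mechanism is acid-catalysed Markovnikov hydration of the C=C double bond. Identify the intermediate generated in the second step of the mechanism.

Step 1: The π electrons of the C=C bond attack a proton of H3O⁺; Markovnikov addition places the new C–H on the less-substituted alkene carbon, so the positive charge ends up on the more-substituted carbon — a secondary carbocation. H2O is released.
Step 2: A lone pair on the oxygen of H2O attacks the carbocation, forming a C–O bond and an oxonium ion (a protonated alcohol).
After step 2 the species present is an oxonium ion.

oxonium ion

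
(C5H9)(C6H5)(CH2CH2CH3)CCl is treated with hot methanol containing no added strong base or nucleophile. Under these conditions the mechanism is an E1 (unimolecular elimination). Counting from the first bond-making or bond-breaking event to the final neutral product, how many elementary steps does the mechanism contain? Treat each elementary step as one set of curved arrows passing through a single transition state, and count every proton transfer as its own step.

2

Step 1: The C–Cl bond breaks with both electrons going to the chloride; Cl⁻ leaves and a tertiary carbocation remains.
(No 1,2-shift: no single shift to an adjacent carbon would give a more stable cation.)
Step 2: A weak base (a methanol molecule from the solvent) removes a proton from a carbon adjacent to the cationic centre; the electrons of that C–H bond become the new π(C=C) bond, giving the alkene.
Total: 2 elementary steps.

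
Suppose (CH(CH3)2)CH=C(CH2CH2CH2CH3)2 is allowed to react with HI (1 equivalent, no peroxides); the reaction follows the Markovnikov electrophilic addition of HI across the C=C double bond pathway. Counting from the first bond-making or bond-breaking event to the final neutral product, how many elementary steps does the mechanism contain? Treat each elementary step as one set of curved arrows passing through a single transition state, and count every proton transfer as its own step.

2

Step 1: The π electrons of the C=C bond attack a proton of HI; Markovnikov addition places the new C–H on the less-substituted alkene carbon, so the positive charge ends up on the more-substituted carbon — a tertiary carbocation. The H–I bond breaks heterolytically, releasing I⁻.
(No 1,2-shift: no single shift to an adjacent carbon would give a more stable cation.)
Step 2: Nucleophilic attack by I⁻ on the carbocation completes the addition, giving R–I.
Total: 2 elementary steps.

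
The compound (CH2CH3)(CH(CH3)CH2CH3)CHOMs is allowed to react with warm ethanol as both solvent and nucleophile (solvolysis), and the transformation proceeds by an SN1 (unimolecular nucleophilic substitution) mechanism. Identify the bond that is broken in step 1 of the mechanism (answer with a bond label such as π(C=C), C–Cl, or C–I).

Step 1: Rate-determining heterolysis of the C–O bond gives MsO⁻ and a secondary carbocation.
The bond broken in this step is the C–O bond.

C–O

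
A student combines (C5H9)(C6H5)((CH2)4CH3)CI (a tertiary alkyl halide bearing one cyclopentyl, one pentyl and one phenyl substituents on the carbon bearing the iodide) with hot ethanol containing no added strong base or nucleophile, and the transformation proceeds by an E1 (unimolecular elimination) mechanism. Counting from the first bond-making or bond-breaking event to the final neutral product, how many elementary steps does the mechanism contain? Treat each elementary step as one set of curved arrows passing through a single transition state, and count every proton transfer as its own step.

2

Step 1: Ionisation: the C–I σ-bond cleaves heterolytically; both bonding electrons depart with I⁻, leaving a tertiary carbocation at the α-carbon.
(No 1,2-shift: no single shift to an adjacent carbon would give a more stable cation.)
Step 2: An ethanol molecule (solvent) deprotonates a β-carbon; as the C–H bond breaks, those electrons form the new alkene π bond.
Total: 2 elementary steps.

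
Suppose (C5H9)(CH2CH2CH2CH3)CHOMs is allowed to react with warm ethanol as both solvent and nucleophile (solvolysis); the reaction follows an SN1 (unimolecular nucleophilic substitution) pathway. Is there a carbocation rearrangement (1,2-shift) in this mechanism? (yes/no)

The first-formed carbocation is secondary.
The adjacent cyclopentyl carbon already bears 2 other carbon substituents and has a hydrogen to migrate; after a 1,2-hydride shift from that carbon the positive charge sits on a tertiary centre.
Tertiary is more stable than secondary, so the shift occurs.

yes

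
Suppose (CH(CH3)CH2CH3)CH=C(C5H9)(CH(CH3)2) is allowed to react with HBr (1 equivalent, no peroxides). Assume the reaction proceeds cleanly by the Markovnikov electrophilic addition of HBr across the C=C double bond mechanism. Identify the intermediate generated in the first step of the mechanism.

Step 1: The π electrons of the C=C bond attack a proton of HBr; Markovnikov addition places the new C–H on the less-substituted alkene carbon, so the positive charge ends up on the more-substituted carbon — a tertiary carbocation. The H–Br bond breaks heterolytically, releasing Br⁻.
After step 1 the species present is a tertiary carbocation.

tertiary carbocation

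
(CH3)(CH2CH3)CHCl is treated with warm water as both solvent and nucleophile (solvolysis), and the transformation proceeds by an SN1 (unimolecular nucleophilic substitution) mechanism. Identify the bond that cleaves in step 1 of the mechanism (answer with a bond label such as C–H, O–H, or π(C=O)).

C–Cl

Step 1: Unassisted departure of Cl⁻ (taking the C–Cl bonding pair) generates a secondary carbocation.
The bond broken in this step is the C–Cl bond.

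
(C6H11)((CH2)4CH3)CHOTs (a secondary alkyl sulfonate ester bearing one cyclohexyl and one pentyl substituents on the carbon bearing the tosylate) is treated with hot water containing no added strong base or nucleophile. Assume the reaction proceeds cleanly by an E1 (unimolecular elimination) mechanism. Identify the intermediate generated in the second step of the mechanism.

Step 1: Rate-determining heterolysis of the C–O bond gives TsO⁻ and a secondary carbocation.
Step 2: A hydride (H with its bonding pair) migrates from the adjacent cyclohexyl carbon to the cationic centre — a 1,2-hydride shift — upgrading the secondary cation to a tertiary one.
After step 2 the species present is a tertiary carbocation.

tertiary carbocation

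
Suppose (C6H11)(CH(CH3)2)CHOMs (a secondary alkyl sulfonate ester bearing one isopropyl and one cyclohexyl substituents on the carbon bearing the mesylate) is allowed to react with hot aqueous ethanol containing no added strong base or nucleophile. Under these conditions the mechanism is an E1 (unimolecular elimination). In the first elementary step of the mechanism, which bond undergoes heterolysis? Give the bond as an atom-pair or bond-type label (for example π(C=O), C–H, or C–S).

Step 1: Unassisted departure of MsO⁻ (taking the C–O bonding pair) generates a secondary carbocation.
The bond broken in this step is the C–O bond.

C–O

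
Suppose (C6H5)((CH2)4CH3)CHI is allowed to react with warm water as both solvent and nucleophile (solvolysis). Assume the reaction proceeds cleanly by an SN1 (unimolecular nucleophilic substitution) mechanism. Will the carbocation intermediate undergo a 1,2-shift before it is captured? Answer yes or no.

no

The first-formed carbocation is secondary.
No single 1,2-shift to an adjacent carbon would produce a more-substituted cation than the one already present, so no rearrangement occurs.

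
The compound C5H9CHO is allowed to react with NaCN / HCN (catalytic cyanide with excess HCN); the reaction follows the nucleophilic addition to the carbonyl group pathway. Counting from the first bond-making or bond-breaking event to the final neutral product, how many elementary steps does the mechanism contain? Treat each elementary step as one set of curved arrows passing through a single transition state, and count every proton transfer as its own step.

2

Step 1: A lone pair / filled orbital on CN⁻ attacks the electrophilic carbonyl carbon; the π(C=O) electrons shift onto oxygen, producing a tetrahedral alkoxide intermediate.
Step 2: The alkoxide oxygen removes a proton from HCN present in the mixture, giving a cyanohydrin and regenerating CN⁻.
Total: 2 elementary steps.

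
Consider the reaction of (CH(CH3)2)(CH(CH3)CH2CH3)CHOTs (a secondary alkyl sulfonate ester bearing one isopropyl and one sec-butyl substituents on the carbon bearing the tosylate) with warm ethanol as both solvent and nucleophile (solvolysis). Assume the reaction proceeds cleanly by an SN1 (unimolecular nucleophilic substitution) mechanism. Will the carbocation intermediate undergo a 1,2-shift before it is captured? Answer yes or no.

The first-formed carbocation is secondary.
The adjacent isopropyl carbon already bears 2 other carbon substituents and has a hydrogen to migrate; after a 1,2-hydride shift from that carbon the positive charge sits on a tertiary centre.
Tertiary is more stable than secondary, so the shift occurs.

yes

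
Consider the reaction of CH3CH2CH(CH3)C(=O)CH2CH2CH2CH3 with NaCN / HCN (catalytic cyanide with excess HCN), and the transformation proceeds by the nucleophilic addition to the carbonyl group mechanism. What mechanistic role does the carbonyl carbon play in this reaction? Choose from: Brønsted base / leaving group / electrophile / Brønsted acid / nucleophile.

Step 1: Nucleophilic addition: CN⁻ adds to the carbonyl carbon, pushing the π(C=O) electron pair onto oxygen and giving a tetrahedral alkoxide.
The carbonyl carbon accepts an electron pair into an empty or π* orbital — it is the electrophile.

electrophile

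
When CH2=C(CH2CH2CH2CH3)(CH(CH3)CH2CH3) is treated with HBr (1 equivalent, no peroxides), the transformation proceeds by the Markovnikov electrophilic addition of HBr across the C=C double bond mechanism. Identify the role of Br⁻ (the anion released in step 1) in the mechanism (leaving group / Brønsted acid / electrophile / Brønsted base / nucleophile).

Step 2: Nucleophilic attack by Br⁻ on the carbocation completes the addition, giving R–Br.
Br⁻ (the anion released in step 1) donates an electron pair to form a new σ-bond to carbon — it is the nucleophile.

nucleophile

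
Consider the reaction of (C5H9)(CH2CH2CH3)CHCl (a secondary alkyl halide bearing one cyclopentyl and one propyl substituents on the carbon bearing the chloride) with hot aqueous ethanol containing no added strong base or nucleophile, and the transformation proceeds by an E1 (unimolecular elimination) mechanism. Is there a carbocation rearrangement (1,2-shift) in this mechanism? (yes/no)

yes

The first-formed carbocation is secondary.
The adjacent cyclopentyl carbon already bears 2 other carbon substituents and has a hydrogen to migrate; after a 1,2-hydride shift from that carbon the positive charge sits on a tertiary centre.
Tertiary is more stable than secondary, so the shift occurs.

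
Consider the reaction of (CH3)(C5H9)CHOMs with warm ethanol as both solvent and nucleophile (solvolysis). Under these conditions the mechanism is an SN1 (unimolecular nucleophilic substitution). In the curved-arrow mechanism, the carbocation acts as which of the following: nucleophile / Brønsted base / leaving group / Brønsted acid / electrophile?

Step 3: Nucleophilic capture: the oxygen of CH3CH2OH bonds to the cationic carbon, producing an oxonium-ion intermediate.
The carbocation accepts an electron pair into an empty or π* orbital — it is the electrophile.

electrophile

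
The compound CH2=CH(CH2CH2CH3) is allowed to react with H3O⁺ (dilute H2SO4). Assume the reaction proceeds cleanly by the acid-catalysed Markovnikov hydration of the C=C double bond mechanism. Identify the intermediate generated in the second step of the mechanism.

Step 1: The π electrons of the C=C bond attack a proton of H3O⁺; Markovnikov addition places the new C–H on the less-substituted alkene carbon, so the positive charge ends up on the more-substituted carbon — a secondary carbocation. H2O is released.
Step 2: A lone pair on the oxygen of H2O attacks the carbocation, forming a C–O bond and an oxonium ion (a protonated alcohol).
After step 2 the species present is an oxonium ion.

oxonium ion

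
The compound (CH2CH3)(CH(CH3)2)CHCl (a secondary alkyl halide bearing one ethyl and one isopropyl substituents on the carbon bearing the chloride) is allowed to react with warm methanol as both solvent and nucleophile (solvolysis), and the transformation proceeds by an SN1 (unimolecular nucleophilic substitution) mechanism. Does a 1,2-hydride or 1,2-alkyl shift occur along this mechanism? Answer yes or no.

yes

The first-formed carbocation is secondary.
The adjacent isopropyl carbon already bears 2 other carbon substituents and has a hydrogen to migrate; after a 1,2-hydride shift from that carbon the positive charge sits on a tertiary centre.
Tertiary is more stable than secondary, so the shift occurs.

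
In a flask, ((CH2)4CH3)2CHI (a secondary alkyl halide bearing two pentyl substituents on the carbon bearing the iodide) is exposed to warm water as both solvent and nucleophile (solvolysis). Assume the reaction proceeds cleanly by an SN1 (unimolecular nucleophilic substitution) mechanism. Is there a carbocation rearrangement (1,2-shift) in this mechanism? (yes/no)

The first-formed carbocation is secondary.
No single 1,2-shift to an adjacent carbon would produce a more-substituted cation than the one already present, so no rearrangement occurs.

no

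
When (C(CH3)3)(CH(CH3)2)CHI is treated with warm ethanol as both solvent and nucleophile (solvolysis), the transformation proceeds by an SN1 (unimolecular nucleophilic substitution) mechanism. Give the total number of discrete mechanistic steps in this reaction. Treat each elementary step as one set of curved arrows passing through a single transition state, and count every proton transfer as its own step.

4

Step 1: Ionisation: the C–I σ-bond cleaves heterolytically; both bonding electrons depart with I⁻, leaving a secondary carbocation at the α-carbon.
Step 2: Carbocation rearrangement: a 1,2-hydride shift from the adjacent isopropyl carbon converts the initially-formed secondary cation into the more stable tertiary cation.
Step 3: A lone pair on the oxygen of CH3CH2OH attacks the carbocation, forming a new C–O σ-bond and an oxonium ion.
Step 4: A second solvent molecule removes the proton on oxygen, giving the neutral ether product.
Total: 4 elementary steps.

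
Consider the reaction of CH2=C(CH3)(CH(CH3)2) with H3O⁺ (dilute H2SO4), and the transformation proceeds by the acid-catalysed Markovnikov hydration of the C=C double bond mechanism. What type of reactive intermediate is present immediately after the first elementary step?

tertiary carbocation

Step 1: The π electrons of the C=C bond attack a proton of H3O⁺; Markovnikov addition places the new C–H on the less-substituted alkene carbon, so the positive charge ends up on the more-substituted carbon — a tertiary carbocation. H2O is released.
After step 1 the species present is a tertiary carbocation.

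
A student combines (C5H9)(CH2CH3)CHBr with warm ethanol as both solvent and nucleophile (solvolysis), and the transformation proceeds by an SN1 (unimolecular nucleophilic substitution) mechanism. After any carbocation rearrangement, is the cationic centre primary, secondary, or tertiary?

tertiary

Step 1: Ionisation: the C–Br σ-bond cleaves heterolytically; both bonding electrons depart with Br⁻, leaving a secondary carbocation at the α-carbon.
Step 2: Carbocation rearrangement: a 1,2-hydride shift from the adjacent cyclopentyl carbon converts the initially-formed secondary cation into the more stable tertiary cation.
The cation rearranges from secondary to tertiary via a 1,2-hydride shift from the adjacent cyclopentyl carbon; the tertiary cation is what reacts next.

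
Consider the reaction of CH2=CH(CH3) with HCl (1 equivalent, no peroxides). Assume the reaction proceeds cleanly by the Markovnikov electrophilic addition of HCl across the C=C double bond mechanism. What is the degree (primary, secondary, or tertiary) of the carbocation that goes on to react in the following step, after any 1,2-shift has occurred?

secondary

Step 1: Protonation of the alkene by HCl: the π bond acts as the nucleophile and picks up H⁺, giving the more stable (Markovnikov) secondary carbocation. The H–Cl bond breaks heterolytically, releasing Cl⁻.
No single 1,2-shift to an adjacent carbon would give a more-substituted cation, so no rearrangement occurs.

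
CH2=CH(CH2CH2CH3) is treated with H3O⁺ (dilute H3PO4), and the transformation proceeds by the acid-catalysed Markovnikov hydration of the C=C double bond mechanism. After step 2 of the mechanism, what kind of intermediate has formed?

Step 1: Electrophilic addition begins with the π(C=C) electrons forming a bond to the proton of H3O⁺. Following Markovnikov's rule, the resulting cation is secondary. H2O is released.
Step 2: A lone pair on the oxygen of H2O attacks the carbocation, forming a C–O bond and an oxonium ion (a protonated alcohol).
After step 2 the species present is an oxonium ion.

oxonium ion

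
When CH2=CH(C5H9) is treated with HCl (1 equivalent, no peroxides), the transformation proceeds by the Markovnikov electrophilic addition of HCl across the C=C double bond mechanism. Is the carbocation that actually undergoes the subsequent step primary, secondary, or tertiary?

Step 1: Protonation of the alkene by HCl: the π bond acts as the nucleophile and picks up H⁺, giving the more stable (Markovnikov) secondary carbocation. The H–Cl bond breaks heterolytically, releasing Cl⁻.
Step 2: Carbocation rearrangement: a 1,2-hydride shift from the adjacent cyclopentyl carbon converts the initially-formed secondary cation into the more stable tertiary cation.
The cation rearranges from secondary to tertiary via a 1,2-hydride shift from the adjacent cyclopentyl carbon; the tertiary cation is what reacts next.

tertiary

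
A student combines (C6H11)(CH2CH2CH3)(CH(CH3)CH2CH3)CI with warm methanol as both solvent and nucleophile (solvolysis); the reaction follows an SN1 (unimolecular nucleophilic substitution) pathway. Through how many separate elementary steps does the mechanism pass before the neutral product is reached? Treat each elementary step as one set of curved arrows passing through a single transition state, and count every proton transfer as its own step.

3

Step 1: Ionisation: the C–I σ-bond cleaves heterolytically; both bonding electrons depart with I⁻, leaving a tertiary carbocation at the α-carbon.
(No 1,2-shift: no single shift to an adjacent carbon would give a more stable cation.)
Step 2: CH3OH donates an oxygen lone pair into the empty p orbital of the cation, giving a protonated ether (an oxonium ion).
Step 3: Proton transfer from the O–H of the oxonium ion to a solvent molecule delivers the neutral ether.
Total: 3 elementary steps.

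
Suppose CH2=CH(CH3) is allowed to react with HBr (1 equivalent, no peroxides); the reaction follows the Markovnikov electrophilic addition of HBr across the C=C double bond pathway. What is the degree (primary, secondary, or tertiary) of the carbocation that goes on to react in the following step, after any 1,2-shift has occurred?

Step 1: The π electrons of the C=C bond attack a proton of HBr; Markovnikov addition places the new C–H on the less-substituted alkene carbon, so the positive charge ends up on the more-substituted carbon — a secondary carbocation. The H–Br bond breaks heterolytically, releasing Br⁻.
No single 1,2-shift to an adjacent carbon would give a more-substituted cation, so no rearrangement occurs.

secondary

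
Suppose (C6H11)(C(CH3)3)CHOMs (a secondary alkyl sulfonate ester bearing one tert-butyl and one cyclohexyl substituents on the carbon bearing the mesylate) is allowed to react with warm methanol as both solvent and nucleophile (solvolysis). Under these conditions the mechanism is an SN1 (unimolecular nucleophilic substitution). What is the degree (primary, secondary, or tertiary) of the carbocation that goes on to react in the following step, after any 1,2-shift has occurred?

Step 1: The C–O bond breaks with both electrons going to the mesylate; MsO⁻ leaves and a secondary carbocation remains.
Step 2: Carbocation rearrangement: a 1,2-hydride shift from the adjacent cyclohexyl carbon converts the initially-formed secondary cation into the more stable tertiary cation.
The cation rearranges from secondary to tertiary via a 1,2-hydride shift from the adjacent cyclohexyl carbon; the tertiary cation is what reacts next.

tertiary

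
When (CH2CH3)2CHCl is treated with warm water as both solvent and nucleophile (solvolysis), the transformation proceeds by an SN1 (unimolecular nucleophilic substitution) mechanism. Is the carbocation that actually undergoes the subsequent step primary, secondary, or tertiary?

Step 1: The C–Cl bond breaks with both electrons going to the chloride; Cl⁻ leaves and a secondary carbocation remains.
No single 1,2-shift to an adjacent carbon would give a more-substituted cation, so no rearrangement occurs.

secondary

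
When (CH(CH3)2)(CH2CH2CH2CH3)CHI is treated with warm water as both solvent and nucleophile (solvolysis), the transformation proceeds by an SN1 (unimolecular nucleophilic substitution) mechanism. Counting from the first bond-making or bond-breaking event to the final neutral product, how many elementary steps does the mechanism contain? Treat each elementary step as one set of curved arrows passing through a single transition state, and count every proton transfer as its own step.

4

Step 1: The C–I bond breaks with both electrons going to the iodide; I⁻ leaves and a secondary carbocation remains.
Step 2: Carbocation rearrangement: a 1,2-hydride shift from the adjacent isopropyl carbon converts the initially-formed secondary cation into the more stable tertiary cation.
Step 3: Nucleophilic capture: the oxygen of H2O bonds to the cationic carbon, producing an oxonium-ion intermediate.
Step 4: Proton transfer from the O–H of the oxonium ion to a solvent molecule delivers the neutral alcohol.
Total: 4 elementary steps.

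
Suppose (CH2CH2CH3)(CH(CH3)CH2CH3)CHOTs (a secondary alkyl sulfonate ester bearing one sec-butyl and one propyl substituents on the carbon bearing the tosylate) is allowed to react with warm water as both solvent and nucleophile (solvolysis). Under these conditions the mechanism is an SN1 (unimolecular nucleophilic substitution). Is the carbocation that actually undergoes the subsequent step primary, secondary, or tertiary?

tertiary

Step 1: Rate-determining heterolysis of the C–O bond gives TsO⁻ and a secondary carbocation.
Step 2: A hydride (H with its bonding pair) migrates from the adjacent sec-butyl carbon to the cationic centre — a 1,2-hydride shift — upgrading the secondary cation to a tertiary one.
The cation rearranges from secondary to tertiary via a 1,2-hydride shift from the adjacent sec-butyl carbon; the tertiary cation is what reacts next.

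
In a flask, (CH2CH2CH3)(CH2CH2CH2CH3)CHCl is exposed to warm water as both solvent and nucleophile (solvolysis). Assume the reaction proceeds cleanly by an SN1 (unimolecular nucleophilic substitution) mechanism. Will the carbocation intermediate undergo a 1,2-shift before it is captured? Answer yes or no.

no

The first-formed carbocation is secondary.
No single 1,2-shift to an adjacent carbon would produce a more-substituted cation than the one already present, so no rearrangement occurs.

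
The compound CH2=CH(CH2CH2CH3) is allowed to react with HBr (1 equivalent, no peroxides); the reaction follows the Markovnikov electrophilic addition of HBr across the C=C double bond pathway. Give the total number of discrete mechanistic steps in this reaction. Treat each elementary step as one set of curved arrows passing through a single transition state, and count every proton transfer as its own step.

2

Step 1: Electrophilic addition begins with the π(C=C) electrons forming a bond to the proton of HBr. Following Markovnikov's rule, the resulting cation is secondary. The H–Br bond breaks heterolytically, releasing Br⁻.
(No 1,2-shift: no single shift to an adjacent carbon would give a more stable cation.)
Step 2: Nucleophilic attack by Br⁻ on the carbocation completes the addition, giving R–Br.
Total: 2 elementary steps.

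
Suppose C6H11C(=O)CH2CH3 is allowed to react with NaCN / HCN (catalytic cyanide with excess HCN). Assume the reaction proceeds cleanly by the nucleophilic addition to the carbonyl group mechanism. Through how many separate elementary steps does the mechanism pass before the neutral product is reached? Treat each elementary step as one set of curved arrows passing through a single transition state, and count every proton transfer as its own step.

2

Step 1: Nucleophilic addition: CN⁻ adds to the carbonyl carbon, pushing the π(C=O) electron pair onto oxygen and giving a tetrahedral alkoxide.
Step 2: The alkoxide oxygen removes a proton from HCN present in the mixture, giving a cyanohydrin and regenerating CN⁻.
Total: 2 elementary steps.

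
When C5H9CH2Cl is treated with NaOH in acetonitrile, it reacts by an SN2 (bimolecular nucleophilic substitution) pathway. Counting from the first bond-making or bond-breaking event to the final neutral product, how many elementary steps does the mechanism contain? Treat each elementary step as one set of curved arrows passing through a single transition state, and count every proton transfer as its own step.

Step 1: Backside attack by OH⁻ on the carbon bearing the chloride: the new C–O bond forms as the C–Cl bond breaks, with Walden inversion at carbon.
Total: 1 elementary step.

1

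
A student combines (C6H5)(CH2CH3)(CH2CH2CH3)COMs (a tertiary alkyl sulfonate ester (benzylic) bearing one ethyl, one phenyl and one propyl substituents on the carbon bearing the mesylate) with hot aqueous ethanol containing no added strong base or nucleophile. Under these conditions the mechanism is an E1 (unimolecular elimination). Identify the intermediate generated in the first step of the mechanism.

Step 1: Rate-determining heterolysis of the C–O bond gives MsO⁻ and a tertiary carbocation.
After step 1 the species present is a tertiary carbocation.

tertiary carbocation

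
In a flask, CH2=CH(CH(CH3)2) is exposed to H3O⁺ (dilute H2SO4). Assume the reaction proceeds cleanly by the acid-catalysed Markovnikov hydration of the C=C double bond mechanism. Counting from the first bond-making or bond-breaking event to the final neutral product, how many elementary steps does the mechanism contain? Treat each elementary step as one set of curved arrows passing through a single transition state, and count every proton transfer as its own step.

Step 1: The π electrons of the C=C bond attack a proton of H3O⁺; Markovnikov addition places the new C–H on the less-substituted alkene carbon, so the positive charge ends up on the more-substituted carbon — a secondary carbocation. H2O is released.
Step 2: A hydride (H with its bonding pair) migrates from the adjacent isopropyl carbon to the cationic centre — a 1,2-hydride shift — upgrading the secondary cation to a tertiary one.
Step 3: A lone pair on the oxygen of H2O attacks the carbocation, forming a C–O bond and an oxonium ion (a protonated alcohol).
Step 4: H2O removes a proton from the oxonium oxygen, regenerating H3O⁺ and giving the neutral alcohol.
Total: 4 elementary steps.

4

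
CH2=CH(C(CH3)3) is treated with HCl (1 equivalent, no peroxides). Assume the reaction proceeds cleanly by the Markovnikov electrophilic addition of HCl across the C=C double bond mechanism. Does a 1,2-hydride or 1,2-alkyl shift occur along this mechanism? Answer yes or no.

yes

The first-formed carbocation is secondary.
The adjacent tert-butyl carbon has no hydrogen but bears methyl groups; migration of one methyl with its bonding pair (a 1,2-methyl shift) places the charge on a tertiary centre.
Tertiary is more stable than secondary, so the shift occurs.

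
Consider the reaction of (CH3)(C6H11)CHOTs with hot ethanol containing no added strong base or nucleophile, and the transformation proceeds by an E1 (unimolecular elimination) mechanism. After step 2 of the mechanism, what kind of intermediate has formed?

tertiary carbocation

Step 1: The C–O bond breaks with both electrons going to the tosylate; TsO⁻ leaves and a secondary carbocation remains.
Step 2: Carbocation rearrangement: a 1,2-hydride shift from the adjacent cyclohexyl carbon converts the initially-formed secondary cation into the more stable tertiary cation.
After step 2 the species present is a tertiary carbocation.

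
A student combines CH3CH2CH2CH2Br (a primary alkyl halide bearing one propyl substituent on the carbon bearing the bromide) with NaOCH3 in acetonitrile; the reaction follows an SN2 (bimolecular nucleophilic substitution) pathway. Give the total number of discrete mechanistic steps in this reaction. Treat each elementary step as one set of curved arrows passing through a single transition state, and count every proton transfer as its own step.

1

Step 1: CH3O⁻ attacks the back face of the α-carbon while Br⁻ departs with the C–Br bonding pair — a single concerted displacement through a pentacoordinate transition state.
Total: 1 elementary step.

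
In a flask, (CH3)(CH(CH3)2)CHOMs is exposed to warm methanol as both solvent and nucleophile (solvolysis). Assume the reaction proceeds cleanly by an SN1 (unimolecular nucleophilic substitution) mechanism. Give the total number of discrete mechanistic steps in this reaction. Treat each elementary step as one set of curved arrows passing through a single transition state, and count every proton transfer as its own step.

4

Step 1: Ionisation: the C–O σ-bond cleaves heterolytically; both bonding electrons depart with MsO⁻, leaving a secondary carbocation at the α-carbon.
Step 2: A 1,2-hydride shift from the adjacent isopropyl carbon moves the positive charge from the secondary centre to an adjacent carbon, generating a more stable tertiary carbocation.
Step 3: Nucleophilic capture: the oxygen of CH3OH bonds to the cationic carbon, producing an oxonium-ion intermediate.
Step 4: Proton transfer from the O–H of the oxonium ion to a solvent molecule delivers the neutral ether.
Total: 4 elementary steps.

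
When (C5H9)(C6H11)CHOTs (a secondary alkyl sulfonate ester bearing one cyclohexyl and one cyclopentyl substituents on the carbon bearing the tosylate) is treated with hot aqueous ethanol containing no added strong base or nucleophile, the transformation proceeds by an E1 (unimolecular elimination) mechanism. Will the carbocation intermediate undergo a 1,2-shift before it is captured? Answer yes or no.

yes

The first-formed carbocation is secondary.
The adjacent cyclohexyl carbon already bears 2 other carbon substituents and has a hydrogen to migrate; after a 1,2-hydride shift from that carbon the positive charge sits on a tertiary centre.
Tertiary is more stable than secondary, so the shift occurs.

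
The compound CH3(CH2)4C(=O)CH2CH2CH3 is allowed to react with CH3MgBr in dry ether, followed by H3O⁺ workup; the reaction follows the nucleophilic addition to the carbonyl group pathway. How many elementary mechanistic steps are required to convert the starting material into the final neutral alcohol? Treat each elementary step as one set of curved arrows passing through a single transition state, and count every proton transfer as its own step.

2

Step 1: the carbanion-like carbon of CH3MgBr attacks the sp² carbonyl carbon; the C=O π bond breaks and the electrons end up as a lone pair on the alkoxide oxygen of the tetrahedral intermediate.
Step 2: The alkoxide picks up a proton during H3O⁺ workup to yield an alcohol.
Total: 2 elementary steps.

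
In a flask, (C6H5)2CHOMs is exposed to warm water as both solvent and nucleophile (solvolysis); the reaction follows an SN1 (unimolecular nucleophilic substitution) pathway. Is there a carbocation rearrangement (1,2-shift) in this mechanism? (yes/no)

no

The first-formed carbocation is secondary.
No single 1,2-shift to an adjacent carbon would produce a more-substituted cation than the one already present, so no rearrangement occurs.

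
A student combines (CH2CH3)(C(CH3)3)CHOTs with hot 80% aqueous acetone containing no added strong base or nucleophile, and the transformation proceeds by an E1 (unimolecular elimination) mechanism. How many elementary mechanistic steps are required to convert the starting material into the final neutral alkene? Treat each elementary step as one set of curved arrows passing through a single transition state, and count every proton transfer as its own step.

3

Step 1: Unassisted departure of TsO⁻ (taking the C–O bonding pair) generates a secondary carbocation.
Step 2: Carbocation rearrangement: a 1,2-methyl shift from the adjacent tert-butyl carbon converts the initially-formed secondary cation into the more stable tertiary cation.
Step 3: Loss of a β-proton to a water molecule of the solvent: the C–H bonding pair collapses toward the cationic carbon to form the C=C π bond, yielding the alkene.
Total: 3 elementary steps.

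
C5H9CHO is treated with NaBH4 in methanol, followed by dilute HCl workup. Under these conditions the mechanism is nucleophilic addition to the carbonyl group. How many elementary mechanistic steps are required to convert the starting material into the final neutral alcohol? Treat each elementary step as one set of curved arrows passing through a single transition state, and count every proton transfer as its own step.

2

Step 1: H⁻ (delivered from BH4⁻) attacks the sp² carbonyl carbon; the C=O π bond breaks and the electrons end up as a lone pair on the alkoxide oxygen of the tetrahedral intermediate.
Step 2: Protonation of the alkoxide by dilute HCl workup furnishes an alcohol.
Total: 2 elementary steps.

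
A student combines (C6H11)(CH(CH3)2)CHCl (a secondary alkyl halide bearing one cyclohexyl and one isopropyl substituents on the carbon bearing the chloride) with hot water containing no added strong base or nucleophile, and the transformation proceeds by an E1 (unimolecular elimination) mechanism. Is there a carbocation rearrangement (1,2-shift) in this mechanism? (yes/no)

yes

The first-formed carbocation is secondary.
The adjacent cyclohexyl carbon already bears 2 other carbon substituents and has a hydrogen to migrate; after a 1,2-hydride shift from that carbon the positive charge sits on a tertiary centre.
Tertiary is more stable than secondary, so the shift occurs.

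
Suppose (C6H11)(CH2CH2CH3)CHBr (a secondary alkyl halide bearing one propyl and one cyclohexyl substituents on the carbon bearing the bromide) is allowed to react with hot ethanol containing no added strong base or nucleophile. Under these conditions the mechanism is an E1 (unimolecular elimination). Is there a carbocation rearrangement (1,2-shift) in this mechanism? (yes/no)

yes

The first-formed carbocation is secondary.
The adjacent cyclohexyl carbon already bears 2 other carbon substituents and has a hydrogen to migrate; after a 1,2-hydride shift from that carbon the positive charge sits on a tertiary centre.
Tertiary is more stable than secondary, so the shift occurs.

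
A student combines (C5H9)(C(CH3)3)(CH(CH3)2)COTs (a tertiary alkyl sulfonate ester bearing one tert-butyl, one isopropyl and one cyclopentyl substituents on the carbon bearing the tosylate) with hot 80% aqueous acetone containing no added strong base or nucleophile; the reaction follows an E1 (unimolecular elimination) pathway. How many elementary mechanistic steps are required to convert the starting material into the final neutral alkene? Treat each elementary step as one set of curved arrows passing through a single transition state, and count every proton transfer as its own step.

Step 1: Unassisted departure of TsO⁻ (taking the C–O bonding pair) generates a tertiary carbocation.
(No 1,2-shift: no single shift to an adjacent carbon would give a more stable cation.)
Step 2: Loss of a β-proton to a water molecule of the solvent: the C–H bonding pair collapses toward the cationic carbon to form the C=C π bond, yielding the alkene.
Total: 2 elementary steps.

2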